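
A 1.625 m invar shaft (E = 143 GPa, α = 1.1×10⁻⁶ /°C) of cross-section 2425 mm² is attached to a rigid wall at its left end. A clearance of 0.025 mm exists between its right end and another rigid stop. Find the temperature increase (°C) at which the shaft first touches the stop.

ΔT ≈ 14 °C

The gap closes when αΔT L = 0.025 mm, since the shaft is still unstressed at that instant.
ΔT = 0.025 / (1.1×10⁻⁶ × 1625) = 13.99 °C.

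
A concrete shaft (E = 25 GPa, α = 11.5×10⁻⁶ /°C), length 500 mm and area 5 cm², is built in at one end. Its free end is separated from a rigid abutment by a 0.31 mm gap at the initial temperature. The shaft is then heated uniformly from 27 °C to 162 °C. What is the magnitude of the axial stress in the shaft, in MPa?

σ ≈ 23.3 MPa (compressive)

If the wall were absent the shaft would grow by αΔT L = 11.5×10⁻⁶ × 135 × 500 = 0.7762 mm.
The gap closes (δ_free > 0.31 mm) and the wall then resists a further 0.7762 − 0.31 = 0.4662 mm of expansion.
Compatibility: PL/(AE) = 0.4662 mm, so σ = P/A = E × (0.4662/500) = 23.31 MPa.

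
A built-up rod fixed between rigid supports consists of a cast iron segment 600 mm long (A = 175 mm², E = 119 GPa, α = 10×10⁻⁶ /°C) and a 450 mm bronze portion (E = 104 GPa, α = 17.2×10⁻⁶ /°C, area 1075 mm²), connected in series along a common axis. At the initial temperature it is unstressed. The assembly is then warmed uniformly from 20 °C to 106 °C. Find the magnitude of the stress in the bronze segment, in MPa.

σ ≈ 33.5 MPa (compressive)

With the walls removed the bar would change length by δ_free = Σ αᵢΔT Lᵢ = 10×10⁻⁶×86×600 + 17.2×10⁻⁶×86×450 = 1.182 mm.
The walls prevent any net length change, so an axial force P (same in every segment) develops. Compatibility: P · Σ Lᵢ/(AᵢEᵢ) = δ_free.
The series flexibility is Σ Lᵢ/(AᵢEᵢ) = 600/(175×119×10³) + 450/(1075×104×10³) = 3.284×10⁻⁵ mm/N.
So P = 1.182 / 3.284×10⁻⁵ = 35.99 kN, compressive.
σ_{bronze} = P / A = 35990 / 1075 = 33.47 MPa.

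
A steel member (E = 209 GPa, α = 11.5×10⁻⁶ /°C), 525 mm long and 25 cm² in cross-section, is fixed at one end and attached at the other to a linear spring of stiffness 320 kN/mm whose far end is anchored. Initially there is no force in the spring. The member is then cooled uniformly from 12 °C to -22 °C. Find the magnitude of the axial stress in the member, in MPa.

σ ≈ 19.9 MPa (tensile)

Free thermal contraction: δ_free = αΔT L = 11.5×10⁻⁶ × 34 × 525 = 0.2053 mm.
With a force P in the spring, the elastic change of the member is PL/(AE) and that of the spring is P/k; compatibility requires their sum to equal δ_free.
So P = δ_free / [L/(AE) + 1/k] = 0.2053 / [ 525/(2500×209×10³) + 1/(320×10³) ].
P = 0.2053 / 4.13×10⁻⁶ = 49710 N.
σ = P/A = 49710/2500 = 19.88 MPa.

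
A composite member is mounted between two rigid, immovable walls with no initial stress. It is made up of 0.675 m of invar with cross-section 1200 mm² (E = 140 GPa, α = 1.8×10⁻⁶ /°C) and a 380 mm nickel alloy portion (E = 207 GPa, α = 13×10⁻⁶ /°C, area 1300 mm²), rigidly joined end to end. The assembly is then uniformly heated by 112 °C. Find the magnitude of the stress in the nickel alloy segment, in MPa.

With the walls removed the bar would change length by δ_free = Σ αᵢΔT Lᵢ = 1.8×10⁻⁶×112×675 + 13×10⁻⁶×112×380 = 0.6894 mm.
The rigid supports impose zero overall length change; the single axial force P common to all segments must satisfy P Σ Lᵢ/(AᵢEᵢ) = δ_free.
The series flexibility is Σ Lᵢ/(AᵢEᵢ) = 675/(1200×140×10³) + 380/(1300×207×10³) = 5.43×10⁻⁶ mm/N.
Hence P = δ_free / Σ(L/AE) = 0.6894/5.43×10⁻⁶ = 127 kN (compressive).
σ_{nickel alloy} = P / A = 127000 / 1300 = 97.66 MPa.

σ ≈ 97.7 MPa (compressive)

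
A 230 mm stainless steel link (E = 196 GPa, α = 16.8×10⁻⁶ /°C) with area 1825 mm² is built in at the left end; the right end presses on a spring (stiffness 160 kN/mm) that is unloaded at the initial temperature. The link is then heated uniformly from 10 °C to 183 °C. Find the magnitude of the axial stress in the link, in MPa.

If the spring were absent the link would lengthen by αΔT L = 16.8×10⁻⁶ × 173 × 230 = 0.6685 mm.
With a force P in the spring, the elastic change of the link is PL/(AE) and that of the spring is P/k; compatibility requires their sum to equal δ_free.
So P = δ_free / [L/(AE) + 1/k] = 0.6685 / [ 230/(1825×196×10³) + 1/(160×10³) ].
P = 0.6685 / 6.893×10⁻⁶ = 96980 N.
σ = P/A = 96980/1825 = 53.14 MPa.

σ ≈ 53.1 MPa (compressive)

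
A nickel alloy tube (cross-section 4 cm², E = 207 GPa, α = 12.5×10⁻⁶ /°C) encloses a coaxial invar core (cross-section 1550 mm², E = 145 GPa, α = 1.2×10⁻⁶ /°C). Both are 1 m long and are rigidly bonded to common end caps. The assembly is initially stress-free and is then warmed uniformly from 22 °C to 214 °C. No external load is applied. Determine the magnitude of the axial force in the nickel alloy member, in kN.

P ≈ 131 kN (compressive in the nickel alloy)

Equilibrium of a rigid end plate with no external load gives equal and opposite internal forces ±P in the two members. Since α_{nickel alloy} > α_{invar}, heating drives the nickel alloy into compression and the invar into tension.
Setting the final lengths equal and cancelling L: (α₁ − α₂)ΔT = P/(A₁E₁) + P/(A₂E₂).
|α₁ − α₂|·ΔT = 11.3×10⁻⁶ × 192 = 0.00217.
1/(A₁E₁) + 1/(A₂E₂) = 1/(400×207×10³) + 1/(1550×145×10³) = 1.653×10⁻⁸ N⁻¹.
P = 0.00217 / 1.653×10⁻⁸ = 131300 N = 131.3 kN.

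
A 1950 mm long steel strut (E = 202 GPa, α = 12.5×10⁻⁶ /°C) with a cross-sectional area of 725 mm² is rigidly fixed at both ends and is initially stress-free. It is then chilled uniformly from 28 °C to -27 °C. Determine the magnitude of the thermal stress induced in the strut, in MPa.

With length fixed, the mechanical strain must cancel the thermal strain αΔT = 12.5×10⁻⁶ × 55 = 687.5×10⁻⁶.
Hence σ = E·αΔT = 202×10³ × 687.5×10⁻⁶ = 138.9 MPa, tensile.

σ ≈ 139 MPa (tensile)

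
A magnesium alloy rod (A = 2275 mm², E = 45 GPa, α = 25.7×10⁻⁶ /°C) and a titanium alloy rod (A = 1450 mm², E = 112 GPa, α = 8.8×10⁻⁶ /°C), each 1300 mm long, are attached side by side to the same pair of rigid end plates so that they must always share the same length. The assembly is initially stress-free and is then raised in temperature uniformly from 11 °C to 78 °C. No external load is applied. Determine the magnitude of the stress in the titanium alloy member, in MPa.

σ ≈ 49 MPa (tensile)

Both members must finish at the same length. With the larger α, the magnesium alloy tends to over-expand; the plates restrain it, putting the magnesium alloy in compression and the titanium alloy in tension. With no external load the two internal forces are equal and opposite, magnitude P.
Setting the final lengths equal and cancelling L: (α₁ − α₂)ΔT = P/(A₁E₁) + P/(A₂E₂).
|α₁ − α₂|·ΔT = 16.9×10⁻⁶ × 67 = 0.001132.
1/(A₁E₁) + 1/(A₂E₂) = 1/(2275×45×10³) + 1/(1450×112×10³) = 1.593×10⁻⁸ N⁻¹.
So P = 0.001132 / 1.593×10⁻⁸ = 71.1 kN.
σ_{titanium alloy} = P/A₂ = 71100/1450 = 49.03 MPa, tensile.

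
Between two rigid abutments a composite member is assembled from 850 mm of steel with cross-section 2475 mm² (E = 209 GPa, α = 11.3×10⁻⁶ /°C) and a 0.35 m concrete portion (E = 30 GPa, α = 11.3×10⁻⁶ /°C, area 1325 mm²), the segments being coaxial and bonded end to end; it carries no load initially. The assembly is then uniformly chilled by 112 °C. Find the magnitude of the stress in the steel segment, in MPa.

σ ≈ 58.7 MPa (tensile)

If the supports were absent, the total length change would be Σ αᵢΔT Lᵢ = 11.3×10⁻⁶×112×850 + 11.3×10⁻⁶×112×350 = 1.519 mm.
Since the ends are fixed, an axial force P builds up, equal in every segment, with P · Σ Lᵢ/(AᵢEᵢ) = δ_free.
Σ Lᵢ/(AᵢEᵢ) = 850/(2475×209×10³) + 350/(1325×30×10³) = 1.045×10⁻⁵ mm/N.
Hence P = δ_free / Σ(L/AE) = 1.519/1.045×10⁻⁵ = 145.4 kN (tensile).
σ_{steel} = P / A = 145400 / 2475 = 58.73 MPa.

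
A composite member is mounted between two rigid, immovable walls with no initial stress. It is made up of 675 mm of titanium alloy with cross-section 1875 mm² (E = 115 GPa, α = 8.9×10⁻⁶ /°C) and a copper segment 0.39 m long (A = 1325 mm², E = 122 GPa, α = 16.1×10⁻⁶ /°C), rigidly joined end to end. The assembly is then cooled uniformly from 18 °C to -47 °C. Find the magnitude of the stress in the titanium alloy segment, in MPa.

Free thermal contraction of the whole bar: Σ αᵢΔT Lᵢ = 8.9×10⁻⁶×65×675 + 16.1×10⁻⁶×65×390 = 0.7986 mm.
The rigid supports impose zero overall length change; the single axial force P common to all segments must satisfy P Σ Lᵢ/(AᵢEᵢ) = δ_free.
The series flexibility is Σ Lᵢ/(AᵢEᵢ) = 675/(1875×115×10³) + 390/(1325×122×10³) = 5.543×10⁻⁶ mm/N.
So P = 0.7986 / 5.543×10⁻⁶ = 144.1 kN, tensile.
σ_{titanium alloy} = P / A = 144100 / 1875 = 76.84 MPa.

σ ≈ 76.8 MPa (tensile)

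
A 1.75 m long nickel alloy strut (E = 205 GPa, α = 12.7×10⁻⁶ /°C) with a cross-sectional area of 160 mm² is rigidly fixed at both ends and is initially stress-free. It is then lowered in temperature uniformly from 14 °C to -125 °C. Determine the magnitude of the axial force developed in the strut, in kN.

With zero net strain, σ = E·αΔT = 205 GPa × 12.7×10⁻⁶ × 139 = 361.9 MPa.
Then P = σA = 361.9 × 160 mm² = 57.9 kN, tensile.

P ≈ 57.9 kN (tensile)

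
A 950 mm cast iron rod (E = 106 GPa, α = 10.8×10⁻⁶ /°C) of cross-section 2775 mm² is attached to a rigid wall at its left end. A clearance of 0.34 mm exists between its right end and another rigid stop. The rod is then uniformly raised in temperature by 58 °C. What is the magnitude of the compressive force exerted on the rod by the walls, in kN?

P ≈ 79 kN

Unrestrained expansion: δ_free = αΔT L = 10.8×10⁻⁶ × 58 × 950 = 0.5951 mm.
After closing the 0.34 mm clearance, 0.5951 − 0.34 = 0.2551 mm of expansion remains to be suppressed by the wall.
That suppressed elongation corresponds to σ = E·Δ/L = 106×10³ × 0.2551/950 = 28.46 MPa.
Force on the wall = σA = 28.46 × 2775 mm² = 78.98 kN.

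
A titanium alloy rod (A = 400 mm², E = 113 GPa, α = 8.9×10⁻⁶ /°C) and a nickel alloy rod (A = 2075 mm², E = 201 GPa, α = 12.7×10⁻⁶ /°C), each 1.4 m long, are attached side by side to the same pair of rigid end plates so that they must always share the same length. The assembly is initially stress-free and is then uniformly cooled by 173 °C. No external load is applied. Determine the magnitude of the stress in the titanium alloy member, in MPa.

Equilibrium of a rigid end plate with no external load gives equal and opposite internal forces ±P in the two members. Since α_{nickel alloy} > α_{titanium alloy}, cooling drives the nickel alloy into tension and the titanium alloy into compression.
Compatibility of the two members (thermal + elastic change equal): (α₁ − α₂)ΔT = P·[1/(A₁E₁) + 1/(A₂E₂)].
|α₁ − α₂|·ΔT = 3.8×10⁻⁶ × 173 = 0.0006574.
1/(A₁E₁) + 1/(A₂E₂) = 1/(400×113×10³) + 1/(2075×201×10³) = 2.452×10⁻⁸ N⁻¹.
So P = 0.0006574 / 2.452×10⁻⁸ = 26.81 kN.
σ_{titanium alloy} = P/A₁ = 26810/400 = 67.02 MPa, compressive.

σ ≈ 67 MPa (compressive)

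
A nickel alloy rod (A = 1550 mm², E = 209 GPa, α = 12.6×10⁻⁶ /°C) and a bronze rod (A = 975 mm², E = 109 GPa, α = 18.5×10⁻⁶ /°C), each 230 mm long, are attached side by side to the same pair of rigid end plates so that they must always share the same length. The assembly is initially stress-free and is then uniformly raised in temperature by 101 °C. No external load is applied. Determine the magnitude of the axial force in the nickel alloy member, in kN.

P ≈ 47.7 kN (tensile in the nickel alloy)

The bronze has the larger α, so on heating it would change length more than the nickel alloy if both were free. The rigid plates force a common final length, so the bronze is put into compression and the nickel alloy into tension, with equal and opposite forces P (no external load).
Compatibility of the two members (thermal + elastic change equal): (α₁ − α₂)ΔT = P·[1/(A₁E₁) + 1/(A₂E₂)].
|α₁ − α₂|·ΔT = 5.9×10⁻⁶ × 101 = 0.0005959.
1/(A₁E₁) + 1/(A₂E₂) = 1/(1550×209×10³) + 1/(975×109×10³) = 1.25×10⁻⁸ N⁻¹.
P = 0.0005959 / 1.25×10⁻⁸ = 47690 N = 47.69 kN.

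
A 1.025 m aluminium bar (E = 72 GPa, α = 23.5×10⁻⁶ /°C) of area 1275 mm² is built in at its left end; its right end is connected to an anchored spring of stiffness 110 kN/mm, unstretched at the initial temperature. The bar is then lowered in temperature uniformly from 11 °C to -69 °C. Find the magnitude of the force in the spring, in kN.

Free thermal contraction: δ_free = αΔT L = 23.5×10⁻⁶ × 80 × 1025 = 1.927 mm.
Let P be the tensile force in the spring. The bar extends elastically by PL/(AE) and the spring stretches by P/k; together these equal δ_free.
P [ L/(AE) + 1/k ] = δ_free → P [ 1025/(1275×72×10³) + 1/(110×10³) ] = 1.927.
P = 1.927 / 2.026×10⁻⁵ = 95130 N.

P ≈ 95.1 kN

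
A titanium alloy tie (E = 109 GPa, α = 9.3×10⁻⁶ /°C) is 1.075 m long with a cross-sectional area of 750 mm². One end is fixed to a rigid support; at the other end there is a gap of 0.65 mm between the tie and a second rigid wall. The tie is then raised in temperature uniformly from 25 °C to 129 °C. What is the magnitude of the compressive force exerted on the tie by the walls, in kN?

Unrestrained expansion: δ_free = αΔT L = 9.3×10⁻⁶ × 104 × 1075 = 1.04 mm.
After closing the 0.65 mm clearance, 1.04 − 0.65 = 0.3897 mm of expansion remains to be suppressed by the wall.
That suppressed elongation corresponds to σ = E·Δ/L = 109×10³ × 0.3897/1075 = 39.52 MPa.
P = σA = 39.52 × 750 = 29.64 kN.

P ≈ 29.6 kN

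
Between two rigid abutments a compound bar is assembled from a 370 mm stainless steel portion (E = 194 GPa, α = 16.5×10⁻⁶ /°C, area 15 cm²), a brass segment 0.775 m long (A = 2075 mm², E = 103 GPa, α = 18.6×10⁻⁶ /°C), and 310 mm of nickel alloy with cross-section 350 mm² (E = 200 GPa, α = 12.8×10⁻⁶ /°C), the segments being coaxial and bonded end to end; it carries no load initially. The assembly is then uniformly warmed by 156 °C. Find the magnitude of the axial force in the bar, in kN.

P ≈ 410 kN (compressive)

With the walls removed the bar would change length by δ_free = Σ αᵢΔT Lᵢ = 16.5×10⁻⁶×156×370 + 18.6×10⁻⁶×156×775 + 12.8×10⁻⁶×156×310 = 3.82 mm.
Since the ends are fixed, an axial force P builds up, equal in every segment, with P · Σ Lᵢ/(AᵢEᵢ) = δ_free.
Σ Lᵢ/(AᵢEᵢ) = 370/(1500×194×10³) + 775/(2075×103×10³) + 310/(350×200×10³) = 9.326×10⁻⁶ mm/N.
Hence P = δ_free / Σ(L/AE) = 3.82/9.326×10⁻⁶ = 409.6 kN (compressive).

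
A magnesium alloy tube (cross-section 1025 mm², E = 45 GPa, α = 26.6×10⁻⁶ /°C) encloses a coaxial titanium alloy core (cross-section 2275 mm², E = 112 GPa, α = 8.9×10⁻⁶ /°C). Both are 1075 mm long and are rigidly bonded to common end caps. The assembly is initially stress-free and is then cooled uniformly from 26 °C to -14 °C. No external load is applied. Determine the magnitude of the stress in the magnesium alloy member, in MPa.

σ ≈ 27 MPa (tensile)

Equilibrium of a rigid end plate with no external load gives equal and opposite internal forces ±P in the two members. Since α_{magnesium alloy} > α_{titanium alloy}, cooling drives the magnesium alloy into tension and the titanium alloy into compression.
Setting the final lengths equal and cancelling L: (α₁ − α₂)ΔT = P/(A₁E₁) + P/(A₂E₂).
|α₁ − α₂|·ΔT = 17.7×10⁻⁶ × 40 = 0.000708.
1/(A₁E₁) + 1/(A₂E₂) = 1/(1025×45×10³) + 1/(2275×112×10³) = 2.56×10⁻⁸ N⁻¹.
So P = 0.000708 / 2.56×10⁻⁸ = 27.65 kN.
σ_{magnesium alloy} = P/A₁ = 27650/1025 = 26.98 MPa, tensile.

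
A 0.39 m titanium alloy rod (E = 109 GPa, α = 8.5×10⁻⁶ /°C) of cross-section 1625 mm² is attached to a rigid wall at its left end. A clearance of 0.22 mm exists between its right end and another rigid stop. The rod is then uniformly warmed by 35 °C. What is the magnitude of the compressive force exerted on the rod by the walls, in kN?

P ≈ 0 kN

If the wall were absent the rod would grow by αΔT L = 8.5×10⁻⁶ × 35 × 390 = 0.116 mm.
Since δ_free = 0.116 mm is less than the 0.22 mm gap, the rod never touches the wall. No axial force develops.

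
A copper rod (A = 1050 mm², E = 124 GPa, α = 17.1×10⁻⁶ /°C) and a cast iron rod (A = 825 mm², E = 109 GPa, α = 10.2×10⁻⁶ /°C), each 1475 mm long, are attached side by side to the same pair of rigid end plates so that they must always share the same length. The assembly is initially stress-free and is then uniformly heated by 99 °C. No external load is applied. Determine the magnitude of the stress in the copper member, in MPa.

σ ≈ 34.6 MPa (compressive)

Both members must finish at the same length. With the larger α, the copper tends to over-expand; the plates restrain it, putting the copper in compression and the cast iron in tension. With no external load the two internal forces are equal and opposite, magnitude P.
Setting the final lengths equal and cancelling L: (α₁ − α₂)ΔT = P/(A₁E₁) + P/(A₂E₂).
|α₁ − α₂|·ΔT = 6.9×10⁻⁶ × 99 = 0.0006831.
1/(A₁E₁) + 1/(A₂E₂) = 1/(1050×124×10³) + 1/(825×109×10³) = 1.88×10⁻⁸ N⁻¹.
So P = 0.0006831 / 1.88×10⁻⁸ = 36.33 kN.
σ_{copper} = P/A₁ = 36330/1050 = 34.6 MPa, compressive.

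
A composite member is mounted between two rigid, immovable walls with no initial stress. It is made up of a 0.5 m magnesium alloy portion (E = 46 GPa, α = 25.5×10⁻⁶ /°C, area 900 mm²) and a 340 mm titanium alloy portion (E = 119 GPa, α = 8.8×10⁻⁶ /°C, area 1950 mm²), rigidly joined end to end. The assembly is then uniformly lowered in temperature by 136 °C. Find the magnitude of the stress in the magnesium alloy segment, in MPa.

If the supports were absent, the total length change would be Σ αᵢΔT Lᵢ = 25.5×10⁻⁶×136×500 + 8.8×10⁻⁶×136×340 = 2.141 mm.
The walls prevent any net length change, so an axial force P (same in every segment) develops. Compatibility: P · Σ Lᵢ/(AᵢEᵢ) = δ_free.
Σ Lᵢ/(AᵢEᵢ) = 500/(900×46×10³) + 340/(1950×119×10³) = 1.354×10⁻⁵ mm/N.
P = 2.141 / 1.354×10⁻⁵ = 158100 N = 158.1 kN, tensile.
σ_{magnesium alloy} = P / A = 158100 / 900 = 175.7 MPa.

σ ≈ 176 MPa (tensile)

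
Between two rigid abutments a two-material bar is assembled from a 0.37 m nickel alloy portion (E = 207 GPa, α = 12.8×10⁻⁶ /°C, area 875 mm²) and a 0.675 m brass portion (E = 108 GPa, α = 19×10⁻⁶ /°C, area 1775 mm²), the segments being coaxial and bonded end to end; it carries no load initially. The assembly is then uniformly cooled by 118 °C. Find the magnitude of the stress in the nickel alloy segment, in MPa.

σ ≈ 426 MPa (tensile)

With the walls removed the bar would change length by δ_free = Σ αᵢΔT Lᵢ = 12.8×10⁻⁶×118×370 + 19×10⁻⁶×118×675 = 2.072 mm.
The rigid supports impose zero overall length change; the single axial force P common to all segments must satisfy P Σ Lᵢ/(AᵢEᵢ) = δ_free.
The series flexibility is Σ Lᵢ/(AᵢEᵢ) = 370/(875×207×10³) + 675/(1775×108×10³) = 5.564×10⁻⁶ mm/N.
Hence P = δ_free / Σ(L/AE) = 2.072/5.564×10⁻⁶ = 372.4 kN (tensile).
σ_{nickel alloy} = P / A = 372400 / 875 = 425.6 MPa.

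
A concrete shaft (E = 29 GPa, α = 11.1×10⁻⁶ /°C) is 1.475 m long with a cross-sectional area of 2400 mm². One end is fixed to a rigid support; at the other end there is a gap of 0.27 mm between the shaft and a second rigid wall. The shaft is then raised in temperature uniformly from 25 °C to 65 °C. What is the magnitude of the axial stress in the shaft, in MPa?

Unrestrained expansion: δ_free = αΔT L = 11.1×10⁻⁶ × 40 × 1475 = 0.6549 mm.
The gap closes (δ_free > 0.27 mm) and the wall then resists a further 0.6549 − 0.27 = 0.3849 mm of expansion.
So σ = E(δ_free − g)/L = 29×10³ × 0.3849/1475 = 7.568 MPa.

σ ≈ 7.57 MPa (compressive)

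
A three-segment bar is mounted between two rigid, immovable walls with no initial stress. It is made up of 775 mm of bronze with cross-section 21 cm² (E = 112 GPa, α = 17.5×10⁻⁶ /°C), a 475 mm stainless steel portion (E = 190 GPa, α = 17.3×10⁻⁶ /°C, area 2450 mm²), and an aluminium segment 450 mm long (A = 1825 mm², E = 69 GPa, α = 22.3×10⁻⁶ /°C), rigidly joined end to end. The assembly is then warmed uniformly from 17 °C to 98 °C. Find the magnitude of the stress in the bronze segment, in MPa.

σ ≈ 156 MPa (compressive)

If the supports were absent, the total length change would be Σ αᵢΔT Lᵢ = 17.5×10⁻⁶×81×775 + 17.3×10⁻⁶×81×475 + 22.3×10⁻⁶×81×450 = 2.577 mm.
The walls prevent any net length change, so an axial force P (same in every segment) develops. Compatibility: P · Σ Lᵢ/(AᵢEᵢ) = δ_free.
The series flexibility is Σ Lᵢ/(AᵢEᵢ) = 775/(2100×112×10³) + 475/(2450×190×10³) + 450/(1825×69×10³) = 7.889×10⁻⁶ mm/N.
So P = 2.577 / 7.889×10⁻⁶ = 326.7 kN, compressive.
σ_{bronze} = P / A = 326700 / 2100 = 155.6 MPa.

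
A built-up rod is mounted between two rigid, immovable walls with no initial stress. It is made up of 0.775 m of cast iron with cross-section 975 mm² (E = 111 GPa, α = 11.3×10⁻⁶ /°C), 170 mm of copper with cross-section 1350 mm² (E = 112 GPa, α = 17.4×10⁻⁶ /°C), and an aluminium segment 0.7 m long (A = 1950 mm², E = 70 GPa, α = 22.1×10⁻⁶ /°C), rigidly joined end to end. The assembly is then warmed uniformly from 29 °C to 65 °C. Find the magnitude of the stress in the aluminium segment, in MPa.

If the supports were absent, the total length change would be Σ αᵢΔT Lᵢ = 11.3×10⁻⁶×36×775 + 17.4×10⁻⁶×36×170 + 22.1×10⁻⁶×36×700 = 0.9787 mm.
The rigid supports impose zero overall length change; the single axial force P common to all segments must satisfy P Σ Lᵢ/(AᵢEᵢ) = δ_free.
Σ Lᵢ/(AᵢEᵢ) = 775/(975×111×10³) + 170/(1350×112×10³) + 700/(1950×70×10³) = 1.341×10⁻⁵ mm/N.
So P = 0.9787 / 1.341×10⁻⁵ = 72.96 kN, compressive.
σ_{aluminium} = P / A = 72960 / 1950 = 37.42 MPa.

σ ≈ 37.4 MPa (compressive)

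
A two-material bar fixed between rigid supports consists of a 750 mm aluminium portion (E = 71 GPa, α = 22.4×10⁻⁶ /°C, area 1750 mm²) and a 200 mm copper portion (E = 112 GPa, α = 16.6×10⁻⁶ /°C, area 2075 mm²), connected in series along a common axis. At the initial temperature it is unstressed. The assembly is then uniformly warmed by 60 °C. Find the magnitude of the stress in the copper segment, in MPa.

If the supports were absent, the total length change would be Σ αᵢΔT Lᵢ = 22.4×10⁻⁶×60×750 + 16.6×10⁻⁶×60×200 = 1.207 mm.
The rigid supports impose zero overall length change; the single axial force P common to all segments must satisfy P Σ Lᵢ/(AᵢEᵢ) = δ_free.
Σ Lᵢ/(AᵢEᵢ) = 750/(1750×71×10³) + 200/(2075×112×10³) = 6.897×10⁻⁶ mm/N.
Hence P = δ_free / Σ(L/AE) = 1.207/6.897×10⁻⁶ = 175 kN (compressive).
σ_{copper} = P / A = 175000 / 2075 = 84.36 MPa.

σ ≈ 84.4 MPa (compressive)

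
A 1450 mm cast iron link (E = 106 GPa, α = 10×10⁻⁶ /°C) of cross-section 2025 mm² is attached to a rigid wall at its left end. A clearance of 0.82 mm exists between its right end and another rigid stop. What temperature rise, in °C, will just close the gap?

ΔT ≈ 56.6 °C

Contact occurs when the free expansion equals the gap: αΔT L = 0.82 mm.
ΔT = 0.82 / (10×10⁻⁶ × 1450) = 56.55 °C.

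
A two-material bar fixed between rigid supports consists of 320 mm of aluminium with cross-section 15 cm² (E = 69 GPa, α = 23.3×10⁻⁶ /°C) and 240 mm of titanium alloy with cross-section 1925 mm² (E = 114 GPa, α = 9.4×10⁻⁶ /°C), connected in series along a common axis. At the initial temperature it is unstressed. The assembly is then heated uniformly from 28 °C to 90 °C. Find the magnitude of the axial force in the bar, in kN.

P ≈ 144 kN (compressive)

Free thermal expansion of the whole bar: Σ αᵢΔT Lᵢ = 23.3×10⁻⁶×62×320 + 9.4×10⁻⁶×62×240 = 0.6021 mm.
The walls prevent any net length change, so an axial force P (same in every segment) develops. Compatibility: P · Σ Lᵢ/(AᵢEᵢ) = δ_free.
Σ Lᵢ/(AᵢEᵢ) = 320/(1500×69×10³) + 240/(1925×114×10³) = 4.185×10⁻⁶ mm/N.
P = 0.6021 / 4.185×10⁻⁶ = 143900 N = 143.9 kN, compressive.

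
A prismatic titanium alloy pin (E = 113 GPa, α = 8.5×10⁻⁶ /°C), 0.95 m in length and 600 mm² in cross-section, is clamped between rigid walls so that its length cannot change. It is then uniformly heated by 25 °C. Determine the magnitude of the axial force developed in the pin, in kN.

With zero net strain, σ = E·αΔT = 113 GPa × 8.5×10⁻⁶ × 25 = 24.01 MPa.
P = AEαΔT = 600 × 113×10³ × 8.5×10⁻⁶ × 25 = 14.41 kN (compressive).

P ≈ 14.4 kN (compressive)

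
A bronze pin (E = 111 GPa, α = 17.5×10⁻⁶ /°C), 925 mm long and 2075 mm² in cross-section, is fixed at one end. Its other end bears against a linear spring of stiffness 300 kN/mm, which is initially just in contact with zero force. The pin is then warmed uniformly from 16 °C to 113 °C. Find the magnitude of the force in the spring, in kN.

Free thermal expansion: δ_free = αΔT L = 17.5×10⁻⁶ × 97 × 925 = 1.57 mm.
Let P be the compressive force at the spring. The pin shortens elastically by PL/(AE) and the spring compresses by P/k; together these equal δ_free.
P [ L/(AE) + 1/k ] = δ_free → P [ 925/(2075×111×10³) + 1/(300×10³) ] = 1.57.
P = 1.57 / 7.349×10⁻⁶ = 213600 N.

P ≈ 214 kN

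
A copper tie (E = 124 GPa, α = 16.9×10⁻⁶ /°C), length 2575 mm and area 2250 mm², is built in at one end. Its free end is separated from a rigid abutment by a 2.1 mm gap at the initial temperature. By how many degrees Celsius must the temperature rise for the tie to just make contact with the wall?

The gap closes when αΔT L = 2.1 mm, since the tie is still unstressed at that instant.
So ΔT = g/(αL) = 2.1/(16.9×10⁻⁶ × 2575) = 48.26 °C.

ΔT ≈ 48.3 °C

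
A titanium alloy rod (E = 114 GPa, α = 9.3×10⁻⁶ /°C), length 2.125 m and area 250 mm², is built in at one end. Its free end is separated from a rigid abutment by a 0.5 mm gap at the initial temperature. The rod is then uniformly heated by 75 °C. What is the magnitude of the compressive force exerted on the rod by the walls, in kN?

If the wall were absent the rod would grow by αΔT L = 9.3×10⁻⁶ × 75 × 2125 = 1.482 mm.
The gap closes (δ_free > 0.5 mm) and the wall then resists a further 1.482 − 0.5 = 0.9822 mm of expansion.
Compatibility: PL/(AE) = 0.9822 mm, so σ = P/A = E × (0.9822/2125) = 52.69 MPa.
Force on the wall = σA = 52.69 × 250 mm² = 13.17 kN.

P ≈ 13.2 kN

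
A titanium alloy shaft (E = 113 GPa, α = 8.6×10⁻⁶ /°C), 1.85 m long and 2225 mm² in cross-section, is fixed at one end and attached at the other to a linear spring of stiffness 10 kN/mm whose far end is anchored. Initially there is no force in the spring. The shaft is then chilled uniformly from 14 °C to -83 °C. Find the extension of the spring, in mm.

Free thermal contraction: δ_free = αΔT L = 8.6×10⁻⁶ × 97 × 1850 = 1.543 mm.
Let P be the tensile force in the spring. The shaft extends elastically by PL/(AE) and the spring stretches by P/k; together these equal δ_free.
So P = δ_free / [L/(AE) + 1/k] = 1.543 / [ 1850/(2225×113×10³) + 1/(10×10³) ].
P = 1.543 / 0.0001074 = 14370 N.
Spring extension = P/k = 14370/(10×10³) = 1.437 mm.

δ ≈ 1.44 mm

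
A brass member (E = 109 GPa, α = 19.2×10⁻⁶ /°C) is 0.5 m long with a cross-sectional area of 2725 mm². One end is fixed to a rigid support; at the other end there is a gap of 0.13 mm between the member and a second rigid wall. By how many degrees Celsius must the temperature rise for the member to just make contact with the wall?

Contact occurs when the free expansion equals the gap: αΔT L = 0.13 mm.
ΔT = 0.13 / (19.2×10⁻⁶ × 500) = 13.54 °C.

ΔT ≈ 13.5 °C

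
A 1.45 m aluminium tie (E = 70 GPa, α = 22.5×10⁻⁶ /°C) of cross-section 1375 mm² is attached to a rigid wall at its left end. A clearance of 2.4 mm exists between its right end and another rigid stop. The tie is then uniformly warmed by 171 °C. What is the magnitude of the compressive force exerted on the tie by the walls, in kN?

P ≈ 211 kN

Free thermal elongation = αΔT L = 22.5×10⁻⁶ × 171 × 1450 = 5.579 mm.
After closing the 2.4 mm clearance, 5.579 − 2.4 = 3.179 mm of expansion remains to be suppressed by the wall.
That suppressed elongation corresponds to σ = E·Δ/L = 70×10³ × 3.179/1450 = 153.5 MPa.
Force on the wall = σA = 153.5 × 1375 mm² = 211 kN.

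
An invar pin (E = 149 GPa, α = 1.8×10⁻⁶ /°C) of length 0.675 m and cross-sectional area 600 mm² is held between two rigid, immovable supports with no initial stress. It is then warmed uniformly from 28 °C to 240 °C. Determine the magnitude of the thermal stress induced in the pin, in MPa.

σ ≈ 56.9 MPa (compressive)

Because both ends are immovable the net strain is zero, and the suppressed thermal strain is αΔT = 1.8×10⁻⁶ × 212 = 381.6×10⁻⁶.
σ = EαΔT = 149×10³ × 1.8×10⁻⁶ × 212 = 56.86 MPa (compressive; the pin is trying to expand).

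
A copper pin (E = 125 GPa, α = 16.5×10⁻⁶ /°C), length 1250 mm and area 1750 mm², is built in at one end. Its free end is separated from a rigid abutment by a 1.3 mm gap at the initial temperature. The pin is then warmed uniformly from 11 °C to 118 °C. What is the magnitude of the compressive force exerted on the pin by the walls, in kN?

Unrestrained expansion: δ_free = αΔT L = 16.5×10⁻⁶ × 107 × 1250 = 2.207 mm.
The gap closes (δ_free > 1.3 mm) and the wall then resists a further 2.207 − 1.3 = 0.9069 mm of expansion.
So σ = E(δ_free − g)/L = 125×10³ × 0.9069/1250 = 90.69 MPa.
P = σA = 90.69 × 1750 = 158.7 kN.

P ≈ 159 kN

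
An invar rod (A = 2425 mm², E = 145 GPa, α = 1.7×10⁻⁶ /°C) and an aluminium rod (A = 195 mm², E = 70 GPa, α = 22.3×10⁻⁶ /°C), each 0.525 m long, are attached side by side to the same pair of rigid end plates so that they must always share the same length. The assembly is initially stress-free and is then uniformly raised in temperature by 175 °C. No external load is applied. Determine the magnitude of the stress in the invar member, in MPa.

The aluminium has the larger α, so on heating it would change length more than the invar if both were free. The rigid plates force a common final length, so the aluminium is put into compression and the invar into tension, with equal and opposite forces P (no external load).
Setting the final lengths equal and cancelling L: (α₁ − α₂)ΔT = P/(A₁E₁) + P/(A₂E₂).
|α₁ − α₂|·ΔT = 20.6×10⁻⁶ × 175 = 0.003605.
1/(A₁E₁) + 1/(A₂E₂) = 1/(2425×145×10³) + 1/(195×70×10³) = 7.61×10⁻⁸ N⁻¹.
So P = 0.003605 / 7.61×10⁻⁸ = 47.37 kN.
σ_{invar} = P/A₁ = 47370/2425 = 19.53 MPa, tensile.

σ ≈ 19.5 MPa (tensile)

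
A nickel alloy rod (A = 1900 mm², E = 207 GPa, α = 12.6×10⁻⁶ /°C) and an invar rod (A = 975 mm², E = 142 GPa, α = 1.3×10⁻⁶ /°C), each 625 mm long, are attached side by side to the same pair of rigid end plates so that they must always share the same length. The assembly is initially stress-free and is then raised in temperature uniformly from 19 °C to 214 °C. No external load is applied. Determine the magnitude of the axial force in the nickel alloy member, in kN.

P ≈ 226 kN (compressive in the nickel alloy)

The nickel alloy has the larger α, so on heating it would change length more than the invar if both were free. The rigid plates force a common final length, so the nickel alloy is put into compression and the invar into tension, with equal and opposite forces P (no external load).
Equating the net (thermal + elastic) strains gives |α₁ − α₂|·ΔT = P·[1/(A₁E₁) + 1/(A₂E₂)].
|α₁ − α₂|·ΔT = 11.3×10⁻⁶ × 195 = 0.002203.
1/(A₁E₁) + 1/(A₂E₂) = 1/(1900×207×10³) + 1/(975×142×10³) = 9.765×10⁻⁹ N⁻¹.
P = 0.002203 / 9.765×10⁻⁹ = 225600 N = 225.6 kN.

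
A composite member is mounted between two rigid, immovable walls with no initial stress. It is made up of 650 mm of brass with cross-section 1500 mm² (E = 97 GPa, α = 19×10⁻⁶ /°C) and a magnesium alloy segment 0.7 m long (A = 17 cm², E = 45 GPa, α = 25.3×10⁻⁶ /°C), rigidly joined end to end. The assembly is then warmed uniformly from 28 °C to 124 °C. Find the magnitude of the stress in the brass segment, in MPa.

σ ≈ 141 MPa (compressive)

With the walls removed the bar would change length by δ_free = Σ αᵢΔT Lᵢ = 19×10⁻⁶×96×650 + 25.3×10⁻⁶×96×700 = 2.886 mm.
Since the ends are fixed, an axial force P builds up, equal in every segment, with P · Σ Lᵢ/(AᵢEᵢ) = δ_free.
Σ Lᵢ/(AᵢEᵢ) = 650/(1500×97×10³) + 700/(1700×45×10³) = 1.362×10⁻⁵ mm/N.
Hence P = δ_free / Σ(L/AE) = 2.886/1.362×10⁻⁵ = 211.9 kN (compressive).
σ_{brass} = P / A = 211900 / 1500 = 141.3 MPa.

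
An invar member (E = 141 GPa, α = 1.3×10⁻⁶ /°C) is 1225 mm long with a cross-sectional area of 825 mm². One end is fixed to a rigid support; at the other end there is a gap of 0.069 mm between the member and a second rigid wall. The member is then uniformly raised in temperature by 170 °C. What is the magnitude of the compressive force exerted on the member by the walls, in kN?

P ≈ 19.2 kN

If the wall were absent the member would grow by αΔT L = 1.3×10⁻⁶ × 170 × 1225 = 0.2707 mm.
This exceeds the 0.069 mm gap, so the wall pushes back. The portion of expansion that must be recovered elastically is δ_free − gap = 0.2707 − 0.069 = 0.2017 mm.
That suppressed elongation corresponds to σ = E·Δ/L = 141×10³ × 0.2017/1225 = 23.22 MPa.
P = σA = 23.22 × 825 = 19.16 kN.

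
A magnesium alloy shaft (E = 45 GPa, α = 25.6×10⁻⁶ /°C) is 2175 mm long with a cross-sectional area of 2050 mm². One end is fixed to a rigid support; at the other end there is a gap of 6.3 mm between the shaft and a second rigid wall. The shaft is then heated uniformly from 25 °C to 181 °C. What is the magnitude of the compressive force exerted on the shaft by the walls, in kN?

P ≈ 101 kN

Unrestrained expansion: δ_free = αΔT L = 25.6×10⁻⁶ × 156 × 2175 = 8.686 mm.
This exceeds the 6.3 mm gap, so the wall pushes back. The portion of expansion that must be recovered elastically is δ_free − gap = 8.686 − 6.3 = 2.386 mm.
That suppressed elongation corresponds to σ = E·Δ/L = 45×10³ × 2.386/2175 = 49.37 MPa.
Force on the wall = σA = 49.37 × 2050 mm² = 101.2 kN.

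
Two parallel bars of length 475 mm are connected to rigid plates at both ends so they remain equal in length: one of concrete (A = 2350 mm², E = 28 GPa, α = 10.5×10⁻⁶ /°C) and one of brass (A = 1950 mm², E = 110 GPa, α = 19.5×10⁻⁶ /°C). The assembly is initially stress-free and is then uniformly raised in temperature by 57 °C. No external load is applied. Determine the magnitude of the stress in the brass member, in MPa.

The brass has the larger α, so on heating it would change length more than the concrete if both were free. The rigid plates force a common final length, so the brass is put into compression and the concrete into tension, with equal and opposite forces P (no external load).
Equating the net (thermal + elastic) strains gives |α₁ − α₂|·ΔT = P·[1/(A₁E₁) + 1/(A₂E₂)].
|α₁ − α₂|·ΔT = 9×10⁻⁶ × 57 = 0.000513.
1/(A₁E₁) + 1/(A₂E₂) = 1/(2350×28×10³) + 1/(1950×110×10³) = 1.986×10⁻⁸ N⁻¹.
So P = 0.000513 / 1.986×10⁻⁸ = 25.83 kN.
σ_{brass} = P/A₂ = 25830/1950 = 13.25 MPa, compressive.

σ ≈ 13.2 MPa (compressive)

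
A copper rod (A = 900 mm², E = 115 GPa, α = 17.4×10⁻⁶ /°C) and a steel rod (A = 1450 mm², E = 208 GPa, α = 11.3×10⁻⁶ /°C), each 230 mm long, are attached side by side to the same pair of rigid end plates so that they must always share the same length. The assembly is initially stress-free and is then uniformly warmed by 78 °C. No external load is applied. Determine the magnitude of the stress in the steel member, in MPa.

The copper has the larger α, so on heating it would change length more than the steel if both were free. The rigid plates force a common final length, so the copper is put into compression and the steel into tension, with equal and opposite forces P (no external load).
Equating the net (thermal + elastic) strains gives |α₁ − α₂|·ΔT = P·[1/(A₁E₁) + 1/(A₂E₂)].
|α₁ − α₂|·ΔT = 6.1×10⁻⁶ × 78 = 0.0004758.
1/(A₁E₁) + 1/(A₂E₂) = 1/(900×115×10³) + 1/(1450×208×10³) = 1.298×10⁻⁸ N⁻¹.
P = 0.0004758 / 1.298×10⁻⁸ = 36660 N = 36.66 kN.
σ_{steel} = P/A₂ = 36660/1450 = 25.29 MPa, tensile.

σ ≈ 25.3 MPa (tensile)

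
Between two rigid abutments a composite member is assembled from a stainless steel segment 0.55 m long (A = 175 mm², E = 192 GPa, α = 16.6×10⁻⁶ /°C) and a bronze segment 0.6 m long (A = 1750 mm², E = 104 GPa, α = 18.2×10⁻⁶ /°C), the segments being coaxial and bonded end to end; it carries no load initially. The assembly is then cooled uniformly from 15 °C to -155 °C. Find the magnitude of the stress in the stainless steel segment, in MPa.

σ ≈ 990 MPa (tensile)

If the supports were absent, the total length change would be Σ αᵢΔT Lᵢ = 16.6×10⁻⁶×170×550 + 18.2×10⁻⁶×170×600 = 3.409 mm.
The walls prevent any net length change, so an axial force P (same in every segment) develops. Compatibility: P · Σ Lᵢ/(AᵢEᵢ) = δ_free.
Σ Lᵢ/(AᵢEᵢ) = 550/(175×192×10³) + 600/(1750×104×10³) = 1.967×10⁻⁵ mm/N.
So P = 3.409 / 1.967×10⁻⁵ = 173.3 kN, tensile.
σ_{stainless steel} = P / A = 173300 / 175 = 990.4 MPa.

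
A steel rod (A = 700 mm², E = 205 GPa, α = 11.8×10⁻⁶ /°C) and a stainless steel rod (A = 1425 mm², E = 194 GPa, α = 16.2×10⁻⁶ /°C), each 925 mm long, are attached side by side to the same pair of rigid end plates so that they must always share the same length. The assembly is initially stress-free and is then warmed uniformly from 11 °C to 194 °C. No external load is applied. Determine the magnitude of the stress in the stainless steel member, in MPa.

σ ≈ 53.4 MPa (compressive)

Both members must finish at the same length. With the larger α, the stainless steel tends to over-expand; the plates restrain it, putting the stainless steel in compression and the steel in tension. With no external load the two internal forces are equal and opposite, magnitude P.
Compatibility of the two members (thermal + elastic change equal): (α₁ − α₂)ΔT = P·[1/(A₁E₁) + 1/(A₂E₂)].
|α₁ − α₂|·ΔT = 4.4×10⁻⁶ × 183 = 0.0008052.
1/(A₁E₁) + 1/(A₂E₂) = 1/(700×205×10³) + 1/(1425×194×10³) = 1.059×10⁻⁸ N⁻¹.
P = 0.0008052 / 1.059×10⁻⁸ = 76060 N = 76.06 kN.
σ_{stainless steel} = P/A₂ = 76060/1425 = 53.38 MPa, compressive.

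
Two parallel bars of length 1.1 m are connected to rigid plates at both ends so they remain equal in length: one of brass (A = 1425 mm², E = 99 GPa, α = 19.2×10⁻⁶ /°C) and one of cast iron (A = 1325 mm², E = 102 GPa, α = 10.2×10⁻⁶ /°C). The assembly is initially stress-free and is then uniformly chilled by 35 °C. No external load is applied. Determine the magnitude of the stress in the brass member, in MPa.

σ ≈ 15.3 MPa (tensile)

The brass has the larger α, so on cooling it would change length more than the cast iron if both were free. The rigid plates force a common final length, so the brass is put into tension and the cast iron into compression, with equal and opposite forces P (no external load).
Equating the net (thermal + elastic) strains gives |α₁ − α₂|·ΔT = P·[1/(A₁E₁) + 1/(A₂E₂)].
|α₁ − α₂|·ΔT = 9×10⁻⁶ × 35 = 0.000315.
1/(A₁E₁) + 1/(A₂E₂) = 1/(1425×99×10³) + 1/(1325×102×10³) = 1.449×10⁻⁸ N⁻¹.
P = 0.000315 / 1.449×10⁻⁸ = 21740 N = 21.74 kN.
σ_{brass} = P/A₁ = 21740/1425 = 15.26 MPa, tensile.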